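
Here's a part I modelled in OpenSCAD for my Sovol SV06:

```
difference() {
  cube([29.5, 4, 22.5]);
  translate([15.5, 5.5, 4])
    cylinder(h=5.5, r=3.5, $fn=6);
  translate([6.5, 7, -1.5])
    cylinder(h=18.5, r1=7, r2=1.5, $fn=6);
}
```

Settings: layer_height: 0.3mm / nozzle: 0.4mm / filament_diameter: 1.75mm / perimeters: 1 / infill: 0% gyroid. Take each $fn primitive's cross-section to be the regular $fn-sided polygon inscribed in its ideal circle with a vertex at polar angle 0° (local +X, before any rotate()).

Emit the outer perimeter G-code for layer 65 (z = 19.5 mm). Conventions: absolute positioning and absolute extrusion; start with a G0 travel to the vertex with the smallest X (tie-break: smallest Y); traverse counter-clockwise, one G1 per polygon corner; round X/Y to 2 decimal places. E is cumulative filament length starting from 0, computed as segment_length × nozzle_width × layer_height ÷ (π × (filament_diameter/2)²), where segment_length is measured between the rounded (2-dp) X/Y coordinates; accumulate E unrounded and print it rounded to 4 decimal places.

At z = 19.5 mm: the 29.5×4 cube contributes its full rectangle; the cylinder at (15.5, 5.5) is not intersected at this z (z outside [4, 9.5]); the cone at (6.5, 7) is absent (z outside [-1.5, 17]); After the difference (first − rest): none of the subtracted shapes is present at this height, so the 29.5×4 cube is unchanged — 1 connected region. The outline is a single polygon with 4 vertices. Extrusion per mm of travel: 0.4 × 0.3 / (π × 0.875²) = 0.049890. Accumulating E over each segment gives final E = 3.3426.

G0 X0.00 Y0.00 Z19.50
G1 X29.50 Y0.00 E1.4718
G1 X29.50 Y4.00 E1.6713
G1 X0.00 Y4.00 E3.1431
G1 X0.00 Y0.00 E3.3426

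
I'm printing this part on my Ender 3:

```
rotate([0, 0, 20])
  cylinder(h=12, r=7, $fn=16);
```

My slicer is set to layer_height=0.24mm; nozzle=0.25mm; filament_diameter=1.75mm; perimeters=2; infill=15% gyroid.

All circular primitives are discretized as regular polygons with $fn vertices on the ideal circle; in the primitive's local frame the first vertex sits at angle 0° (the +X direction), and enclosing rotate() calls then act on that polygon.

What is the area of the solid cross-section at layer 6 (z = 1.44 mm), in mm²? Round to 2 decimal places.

At z = 1.44 mm: the r=7 cylinder gives a regular 16-gon of circumradius 7 (constant along its height) (area = (16/2)·7.000²·sin(360°/16) = 150.01 mm²); (rotated 20° about Z; rotation is an isometry so areas/perimeters/island counts are preserved). Overall, the cross-section is a single solid region. Net area = 150.01 mm².

150.01 mm²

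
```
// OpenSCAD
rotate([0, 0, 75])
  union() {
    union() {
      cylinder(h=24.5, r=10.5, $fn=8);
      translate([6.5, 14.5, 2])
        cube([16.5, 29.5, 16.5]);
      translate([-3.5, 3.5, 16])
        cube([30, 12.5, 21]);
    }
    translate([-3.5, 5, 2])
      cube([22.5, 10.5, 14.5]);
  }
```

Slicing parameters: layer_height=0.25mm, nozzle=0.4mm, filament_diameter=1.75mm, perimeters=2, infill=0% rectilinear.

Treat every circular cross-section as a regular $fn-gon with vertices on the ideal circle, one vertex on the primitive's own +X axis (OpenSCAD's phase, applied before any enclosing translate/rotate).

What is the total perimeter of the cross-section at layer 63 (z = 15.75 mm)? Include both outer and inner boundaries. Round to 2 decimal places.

164.86 mm

At z = 15.75 mm: the r=10.5 cylinder contributes a regular 8-gon of circumradius 10.5 (perimeter = 2·8·10.500·sin(180°/8) = 64.29 mm); the 16.5×29.5 cube at (6.5, 14.5) contributes its full rectangle (perimeter 92.00 mm); the cube at (-3.5, 3.5) is not intersected at this z (z outside [16, 37]); Combining (union): the 2 present regions are separate (no shared area or edge), so areas and boundary lengths simply add and each stays a separate island — boundary = 156.29 mm; the cube at (-3.5, 5) (footprint 22.5×10.5) is included at this height (perimeter 66.00 mm); Combining (union): the regions partially overlap (shared area 59.85 mm²), so the edge portions inside another operand are dropped and the merged outline is re-measured after clipping — boundary = 164.86 mm; (rotated 75° about Z; rotation is an isometry so areas/perimeters/island counts are preserved). Overall, the cross-section is a single solid region. Total boundary length (outer) = 164.86 mm.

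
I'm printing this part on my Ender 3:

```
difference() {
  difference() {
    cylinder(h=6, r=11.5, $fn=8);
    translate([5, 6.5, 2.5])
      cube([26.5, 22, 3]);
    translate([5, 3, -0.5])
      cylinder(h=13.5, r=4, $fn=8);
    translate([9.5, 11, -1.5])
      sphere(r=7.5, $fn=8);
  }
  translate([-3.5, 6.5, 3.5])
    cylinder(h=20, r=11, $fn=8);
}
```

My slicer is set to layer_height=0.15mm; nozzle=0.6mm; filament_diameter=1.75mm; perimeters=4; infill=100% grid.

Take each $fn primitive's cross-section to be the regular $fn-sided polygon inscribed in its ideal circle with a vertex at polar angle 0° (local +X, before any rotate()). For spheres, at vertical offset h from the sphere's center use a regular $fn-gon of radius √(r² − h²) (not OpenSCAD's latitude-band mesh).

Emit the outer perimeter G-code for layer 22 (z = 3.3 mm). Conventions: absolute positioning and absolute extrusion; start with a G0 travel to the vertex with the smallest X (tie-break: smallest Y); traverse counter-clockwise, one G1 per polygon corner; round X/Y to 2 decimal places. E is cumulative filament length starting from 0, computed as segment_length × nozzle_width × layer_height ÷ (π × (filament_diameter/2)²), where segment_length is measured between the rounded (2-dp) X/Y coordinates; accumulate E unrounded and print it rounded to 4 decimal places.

G0 X-11.50 Y0.00 Z3.30
G1 X-8.13 Y-8.13 E0.3293
G1 X0.00 Y-11.50 E0.6586
G1 X8.13 Y-8.13 E0.9879
G1 X11.50 Y0.00 E1.3172
G1 X9.30 Y5.32 E1.5326
G1 X6.45 Y6.50 E1.6480
G1 X6.21 Y6.50 E1.6570
G1 X7.83 Y5.83 E1.7226
G1 X9.00 Y3.00 E1.8372
G1 X7.83 Y0.17 E1.9518
G1 X5.00 Y-1.00 E2.0664
G1 X2.17 Y0.17 E2.1810
G1 X1.00 Y3.00 E2.2955
G1 X2.17 Y5.83 E2.4101
G1 X5.00 Y7.00 E2.5247
G1 X5.00 Y7.95 E2.5603
G1 X4.26 Y9.73 E2.6324
G1 X0.00 Y11.50 E2.8050
G1 X-8.13 Y8.13 E3.1343
G1 X-11.50 Y0.00 E3.4636

At z = 3.3 mm: the r=11.5 cylinder gives a regular 8-gon of circumradius 11.5 (constant along its height); the 26.5×22 cube at (5, 6.5) contributes its full rectangle; the r=4 cylinder at (5, 3) contributes a regular 8-gon of circumradius 4; the sphere at (9.5, 11): section is a regular 8-gon, circumradius = √(r²−h²) = √(7.5²−4.8²) = 5.763; Taking the first minus the rest: starting from the r=11.5 cylinder, the 26.5×22 cube at (5, 6.5) partially overlaps it — only the 7.69 mm² overlap (of its 583.00 mm²) is removed, clipping the outline; the r=4 cylinder at (5, 3) partially overlaps it — only the 44.95 mm² overlap (of its 45.25 mm²) is removed, clipping the outline; the r=7.5 sphere at (9.5, 11) partially overlaps it — only the 1.93 mm² overlap (of its 93.93 mm²) is removed, clipping the outline — 1 connected region; the cylinder at (-3.5, 6.5) is absent (z outside [3.5, 23.5]); Taking the first minus the rest: none of the subtracted shapes is present at this height, so the result so far is unchanged — 1 connected region. The outline is a single polygon with 20 vertices. Extrusion per mm of travel: 0.6 × 0.15 / (π × 0.875²) = 0.037418. Accumulating E over each segment gives final E = 3.4636.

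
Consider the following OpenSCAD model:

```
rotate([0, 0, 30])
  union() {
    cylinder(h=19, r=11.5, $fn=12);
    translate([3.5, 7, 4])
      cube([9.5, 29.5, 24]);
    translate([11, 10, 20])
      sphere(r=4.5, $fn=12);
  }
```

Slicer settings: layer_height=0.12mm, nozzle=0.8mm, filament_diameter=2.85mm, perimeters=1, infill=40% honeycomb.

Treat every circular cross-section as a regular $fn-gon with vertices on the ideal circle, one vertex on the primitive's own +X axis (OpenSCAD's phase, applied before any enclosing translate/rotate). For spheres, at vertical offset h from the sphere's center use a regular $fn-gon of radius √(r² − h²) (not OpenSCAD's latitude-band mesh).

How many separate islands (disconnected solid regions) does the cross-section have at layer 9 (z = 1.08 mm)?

1

At z = 1.08 mm: the cylinder: section is a regular 12-gon, circumradius r=11.5; the cube at (3.5, 7) is absent (z outside [4, 28]); the sphere at (11, 10) is absent (|z−center|=18.920 > r=4.5); Merging all regions: only the r=11.5 cylinder is present, so the union is just that shape — 1 connected region; (rotated 30° about Z; rotation is an isometry so areas/perimeters/island counts are preserved). Overall, the cross-section is a single solid region. Island count = 1.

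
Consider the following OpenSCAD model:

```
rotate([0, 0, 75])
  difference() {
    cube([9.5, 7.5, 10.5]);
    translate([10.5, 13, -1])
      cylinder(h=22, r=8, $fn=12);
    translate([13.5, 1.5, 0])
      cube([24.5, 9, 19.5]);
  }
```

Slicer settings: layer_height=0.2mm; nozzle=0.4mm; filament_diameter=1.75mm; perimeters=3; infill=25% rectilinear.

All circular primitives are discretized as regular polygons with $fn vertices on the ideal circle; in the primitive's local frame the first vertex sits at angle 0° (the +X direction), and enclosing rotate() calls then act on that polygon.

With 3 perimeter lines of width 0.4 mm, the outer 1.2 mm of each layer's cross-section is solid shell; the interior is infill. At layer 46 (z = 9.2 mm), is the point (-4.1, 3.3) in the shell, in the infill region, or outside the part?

At z = 9.2 mm: the cube is present — its section is the full 9.5×7.5 rectangle; the r=8 cylinder at (10.5, 13) gives a regular 12-gon of circumradius 8 (constant along its height); the cube at (13.5, 1.5) is present — its section is the full 24.5×9 rectangle; Subtracting the remaining from the first: starting from the 9.5×7.5 cube, the r=8 cylinder at (10.5, 13) partially overlaps it — only the 6.51 mm² overlap (of its 192.00 mm²) is removed, clipping the outline; the 24.5×9 cube at (13.5, 1.5) misses the remaining region (no effect) — 1 connected region; (rotated 75° about Z; rotation is an isometry so areas/perimeters/island counts are preserved). Overall, the cross-section is a single solid region. Undo the 75° rotation: the query point maps to (2.126, 4.814) in the un-rotated model frame. The nearest boundary edge runs (0.00, 0.00)→(0.00, 7.50); distance from the point to it = 2.13 mm. The point is inside the cross-section and 2.13 mm from the nearest boundary — more than the 1.2 mm shell width (3 × 0.4), so it's in the infill interior.

infill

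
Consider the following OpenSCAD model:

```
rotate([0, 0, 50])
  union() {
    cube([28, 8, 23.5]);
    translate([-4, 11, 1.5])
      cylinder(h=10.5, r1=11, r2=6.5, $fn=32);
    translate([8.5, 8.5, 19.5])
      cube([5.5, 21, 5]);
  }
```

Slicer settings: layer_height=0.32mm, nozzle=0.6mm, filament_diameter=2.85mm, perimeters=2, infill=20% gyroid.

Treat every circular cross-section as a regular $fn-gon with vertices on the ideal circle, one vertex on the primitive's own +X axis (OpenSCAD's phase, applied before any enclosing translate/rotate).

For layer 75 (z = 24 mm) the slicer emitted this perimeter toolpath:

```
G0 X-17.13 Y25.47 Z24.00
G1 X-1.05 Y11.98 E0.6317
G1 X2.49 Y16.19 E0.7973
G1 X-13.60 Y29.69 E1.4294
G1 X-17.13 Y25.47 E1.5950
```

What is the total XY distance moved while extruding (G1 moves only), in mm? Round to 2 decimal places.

Sum the Euclidean lengths of each G1 segment: total = 52.99 mm.

52.99 mm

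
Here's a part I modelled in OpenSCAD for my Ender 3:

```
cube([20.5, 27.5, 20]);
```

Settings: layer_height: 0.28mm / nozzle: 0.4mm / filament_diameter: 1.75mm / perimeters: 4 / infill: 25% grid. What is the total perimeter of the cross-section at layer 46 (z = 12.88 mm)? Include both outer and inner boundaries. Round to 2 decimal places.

96.00 mm

At z = 12.88 mm: the cube (footprint 20.5×27.5) is included at this height (perimeter 96.00 mm). Overall, the cross-section is a single solid region. Total boundary length (outer) = 96.00 mm.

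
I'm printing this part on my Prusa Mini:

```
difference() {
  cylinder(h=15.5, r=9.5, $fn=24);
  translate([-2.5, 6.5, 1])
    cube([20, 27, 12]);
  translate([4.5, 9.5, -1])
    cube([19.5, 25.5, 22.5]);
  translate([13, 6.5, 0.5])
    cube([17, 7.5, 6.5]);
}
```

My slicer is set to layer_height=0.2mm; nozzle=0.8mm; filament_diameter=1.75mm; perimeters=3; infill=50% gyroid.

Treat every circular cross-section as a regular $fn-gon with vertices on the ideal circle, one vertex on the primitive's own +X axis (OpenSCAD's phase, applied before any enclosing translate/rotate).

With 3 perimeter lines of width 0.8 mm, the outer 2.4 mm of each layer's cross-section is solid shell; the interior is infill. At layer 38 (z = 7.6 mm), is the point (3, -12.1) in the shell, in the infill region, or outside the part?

outside

At z = 7.6 mm: the r=9.5 cylinder contributes a regular 24-gon of circumradius 9.5; the cube at (-2.5, 6.5) is present — its section is the full 20×27 rectangle; the cube at (4.5, 9.5) is present — its section is the full 19.5×25.5 rectangle; the cube at (13, 6.5) is absent (z outside [0.5, 7]); Taking the first minus the rest: starting from the r=9.5 cylinder, the 20×27 cube at (-2.5, 6.5) partially overlaps it — only the 21.04 mm² overlap (of its 540.00 mm²) is removed, clipping the outline; the 19.5×25.5 cube at (4.5, 9.5) misses the remaining region (no effect) — 1 connected region. Overall, the cross-section is a single solid region. The nearest boundary edge runs (4.75, -8.23)→(2.46, -9.18); distance from the point to it = 2.97 mm. The point is not inside any of the regions above, so it lies outside the cross-section (2.97 mm from the nearest boundary).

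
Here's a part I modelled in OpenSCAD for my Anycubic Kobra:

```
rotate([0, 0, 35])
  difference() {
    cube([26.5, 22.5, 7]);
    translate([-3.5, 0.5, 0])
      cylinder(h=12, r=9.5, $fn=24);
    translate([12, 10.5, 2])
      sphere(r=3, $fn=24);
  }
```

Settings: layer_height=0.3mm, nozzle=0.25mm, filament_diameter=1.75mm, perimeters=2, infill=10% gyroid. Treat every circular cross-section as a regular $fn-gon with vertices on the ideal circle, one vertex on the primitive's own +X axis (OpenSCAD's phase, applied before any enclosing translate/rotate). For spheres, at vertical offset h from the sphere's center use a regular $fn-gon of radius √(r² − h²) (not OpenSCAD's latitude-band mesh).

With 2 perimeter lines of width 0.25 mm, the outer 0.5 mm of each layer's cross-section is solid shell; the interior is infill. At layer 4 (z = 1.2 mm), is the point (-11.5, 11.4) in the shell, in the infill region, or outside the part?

outside

At z = 1.2 mm: the cube (footprint 26.5×22.5) is included at this height; the cylinder at (-3.5, 0.5): section is a regular 24-gon, circumradius r=9.5; the r=3 sphere at (12, 10.5) slices to a regular 24-gon of circumradius 2.891 (√(r²−h²) with h=0.8 from center); Subtracting the remaining from the first: starting from the 26.5×22.5 cube, the r=9.5 cylinder at (-3.5, 0.5) partially overlaps it — only the 40.77 mm² overlap (of its 280.30 mm²) is removed, clipping the outline; the r=3 sphere at (12, 10.5) lies wholly inside it (removes its full 25.96 mm² and its 18.12 mm outline becomes a hole wall) — 1 connected region with 1 hole; (rotated 35° about Z; rotation is an isometry so areas/perimeters/island counts are preserved). Overall, the cross-section is one region with 1 hole. Undo the 35° rotation: the query point maps to (-2.881, 15.934) in the un-rotated model frame. The nearest boundary edge runs (0.00, 9.25)→(0.00, 22.50); distance from the point to it = 2.88 mm. The point is not inside any of the regions above, so it lies outside the cross-section (2.88 mm from the nearest boundary).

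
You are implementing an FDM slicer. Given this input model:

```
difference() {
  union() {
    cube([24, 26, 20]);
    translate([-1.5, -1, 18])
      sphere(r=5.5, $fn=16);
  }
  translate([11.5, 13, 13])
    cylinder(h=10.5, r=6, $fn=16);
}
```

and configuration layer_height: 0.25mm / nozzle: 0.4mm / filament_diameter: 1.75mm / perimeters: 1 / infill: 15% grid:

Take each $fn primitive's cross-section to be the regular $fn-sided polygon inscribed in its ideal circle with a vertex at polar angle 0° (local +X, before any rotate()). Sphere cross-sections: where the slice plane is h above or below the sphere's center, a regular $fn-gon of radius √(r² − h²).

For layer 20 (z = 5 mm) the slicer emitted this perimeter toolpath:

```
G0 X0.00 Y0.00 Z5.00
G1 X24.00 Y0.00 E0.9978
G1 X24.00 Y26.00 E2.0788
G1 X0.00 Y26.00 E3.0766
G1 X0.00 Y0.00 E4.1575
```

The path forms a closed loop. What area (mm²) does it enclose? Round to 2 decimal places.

Apply the shoelace formula to the sequence of (X, Y) vertices; enclosed area = 624.00 mm².

624.00 mm²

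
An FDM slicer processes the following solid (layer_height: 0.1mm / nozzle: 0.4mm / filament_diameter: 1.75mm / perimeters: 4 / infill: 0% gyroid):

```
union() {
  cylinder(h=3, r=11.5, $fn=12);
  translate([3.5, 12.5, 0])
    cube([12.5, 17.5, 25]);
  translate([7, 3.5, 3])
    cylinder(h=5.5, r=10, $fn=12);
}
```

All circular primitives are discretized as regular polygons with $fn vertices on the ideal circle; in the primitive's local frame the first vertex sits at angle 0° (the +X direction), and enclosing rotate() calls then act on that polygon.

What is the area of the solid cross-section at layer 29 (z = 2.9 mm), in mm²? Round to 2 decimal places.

At z = 2.9 mm: the cylinder: section is a regular 12-gon, circumradius r=11.5 (area = (12/2)·11.500²·sin(360°/12) = 396.75 mm²); the cube at (3.5, 12.5) is present — its section is the full 12.5×17.5 rectangle (area 218.75 mm²); the cylinder at (7, 3.5) is absent (z outside [3, 8.5]); Combining (union): the 2 present regions are separate (no shared area or edge), so areas and boundary lengths simply add and each stays a separate island — area = 615.50 mm². Overall, the cross-section has 2 separate islands. Net area = 615.50 mm².

615.50 mm²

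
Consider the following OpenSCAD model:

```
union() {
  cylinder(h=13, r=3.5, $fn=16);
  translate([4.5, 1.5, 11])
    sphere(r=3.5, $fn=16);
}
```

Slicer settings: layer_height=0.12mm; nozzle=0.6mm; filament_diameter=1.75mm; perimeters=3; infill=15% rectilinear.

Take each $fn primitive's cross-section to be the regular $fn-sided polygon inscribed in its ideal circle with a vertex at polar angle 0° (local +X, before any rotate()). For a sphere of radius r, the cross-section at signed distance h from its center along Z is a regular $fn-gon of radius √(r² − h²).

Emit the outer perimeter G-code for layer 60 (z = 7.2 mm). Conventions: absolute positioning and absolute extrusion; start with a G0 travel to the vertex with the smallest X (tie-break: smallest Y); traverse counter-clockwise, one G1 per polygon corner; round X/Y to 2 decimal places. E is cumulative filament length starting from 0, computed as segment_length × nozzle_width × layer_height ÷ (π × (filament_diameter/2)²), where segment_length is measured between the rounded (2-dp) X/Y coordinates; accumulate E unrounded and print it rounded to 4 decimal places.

At z = 7.2 mm: the r=3.5 cylinder contributes a regular 16-gon of circumradius 3.5; the sphere at (4.5, 1.5) is not intersected at this z (|z−center|=3.800 > r=3.5); Merging all regions: only the r=3.5 cylinder is present, so the union is just that shape — 1 connected region. The outline is a single polygon with 16 vertices. Extrusion per mm of travel: 0.6 × 0.12 / (π × 0.875²) = 0.029934. Accumulating E over each segment gives final E = 0.6535.

G0 X-3.50 Y0.00 Z7.20
G1 X-3.23 Y-1.34 E0.0409
G1 X-2.47 Y-2.47 E0.0817
G1 X-1.34 Y-3.23 E0.1224
G1 X0.00 Y-3.50 E0.1634
G1 X1.34 Y-3.23 E0.2043
G1 X2.47 Y-2.47 E0.2450
G1 X3.23 Y-1.34 E0.2858
G1 X3.50 Y0.00 E0.3267
G1 X3.23 Y1.34 E0.3676
G1 X2.47 Y2.47 E0.4084
G1 X1.34 Y3.23 E0.4492
G1 X0.00 Y3.50 E0.4901
G1 X-1.34 Y3.23 E0.5310
G1 X-2.47 Y2.47 E0.5718
G1 X-3.23 Y1.34 E0.6125
G1 X-3.50 Y0.00 E0.6535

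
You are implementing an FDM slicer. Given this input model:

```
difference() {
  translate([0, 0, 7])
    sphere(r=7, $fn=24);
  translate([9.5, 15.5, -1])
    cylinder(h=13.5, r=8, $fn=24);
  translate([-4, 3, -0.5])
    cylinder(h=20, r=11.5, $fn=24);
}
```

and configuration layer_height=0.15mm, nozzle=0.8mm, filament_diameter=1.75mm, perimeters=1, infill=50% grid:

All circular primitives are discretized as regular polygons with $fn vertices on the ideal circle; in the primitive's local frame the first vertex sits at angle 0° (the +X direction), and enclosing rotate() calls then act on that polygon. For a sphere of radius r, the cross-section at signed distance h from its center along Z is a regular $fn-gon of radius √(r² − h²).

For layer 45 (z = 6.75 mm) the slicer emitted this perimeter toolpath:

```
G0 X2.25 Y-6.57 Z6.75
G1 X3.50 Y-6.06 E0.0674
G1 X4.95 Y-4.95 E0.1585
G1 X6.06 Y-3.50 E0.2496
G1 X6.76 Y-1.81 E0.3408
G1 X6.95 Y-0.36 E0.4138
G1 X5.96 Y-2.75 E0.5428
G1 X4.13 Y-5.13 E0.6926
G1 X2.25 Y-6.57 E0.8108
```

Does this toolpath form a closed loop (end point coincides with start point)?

yes

Start point (G0): (2.25, -6.57). End point (last G1): the path returns to the start — closed.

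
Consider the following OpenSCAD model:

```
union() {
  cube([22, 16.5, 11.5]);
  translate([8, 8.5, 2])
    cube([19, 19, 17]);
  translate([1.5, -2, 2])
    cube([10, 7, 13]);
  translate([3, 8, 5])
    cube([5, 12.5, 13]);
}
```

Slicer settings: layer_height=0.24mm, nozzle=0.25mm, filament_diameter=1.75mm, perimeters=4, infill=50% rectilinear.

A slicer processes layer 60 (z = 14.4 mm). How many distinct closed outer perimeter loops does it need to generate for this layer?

At z = 14.4 mm: the cube is not intersected at this z (z outside [0, 11.5]); the cube at (8, 8.5) (footprint 19×19) is included at this height; the 10×7 cube at (1.5, -2) contributes its full rectangle; the 5×12.5 cube at (3, 8) contributes its full rectangle; Taking the union: the 3 present regions share edge segments without overlapping in area, so areas simply add but the touching pieces fuse into one outline (the shared edge portions become interior and drop out of the boundary) — 2 connected regions. The result has 2 disconnected regions.

2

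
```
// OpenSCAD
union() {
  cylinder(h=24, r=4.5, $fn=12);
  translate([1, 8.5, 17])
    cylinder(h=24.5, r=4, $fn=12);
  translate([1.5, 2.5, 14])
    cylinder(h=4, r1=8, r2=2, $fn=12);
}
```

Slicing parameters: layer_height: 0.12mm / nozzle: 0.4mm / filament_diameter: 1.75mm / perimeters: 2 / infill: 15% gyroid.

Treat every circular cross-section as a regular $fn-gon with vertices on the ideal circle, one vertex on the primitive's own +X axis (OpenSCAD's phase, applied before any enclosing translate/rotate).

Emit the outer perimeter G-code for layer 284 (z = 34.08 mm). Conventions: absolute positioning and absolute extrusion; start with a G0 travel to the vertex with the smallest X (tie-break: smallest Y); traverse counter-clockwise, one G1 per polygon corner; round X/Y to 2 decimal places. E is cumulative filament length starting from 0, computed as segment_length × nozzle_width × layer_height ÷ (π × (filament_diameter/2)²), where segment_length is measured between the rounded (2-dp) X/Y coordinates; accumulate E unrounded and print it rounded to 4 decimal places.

At z = 34.08 mm: the cylinder is absent (z outside [0, 24]); the cylinder at (1, 8.5): section is a regular 12-gon, circumradius r=4; the cone at (1.5, 2.5) is absent (z outside [14, 18]); Combining (union): only the r=4 cylinder at (1, 8.5) is present, so the union is just that shape — 1 connected region. The outline is a single polygon with 12 vertices. Extrusion per mm of travel: 0.4 × 0.12 / (π × 0.875²) = 0.019956. Accumulating E over each segment gives final E = 0.4955.

G0 X-3.00 Y8.50 Z34.08
G1 X-2.46 Y6.50 E0.0413
G1 X-1.00 Y5.04 E0.0825
G1 X1.00 Y4.50 E0.1239
G1 X3.00 Y5.04 E0.1652
G1 X4.46 Y6.50 E0.2064
G1 X5.00 Y8.50 E0.2478
G1 X4.46 Y10.50 E0.2891
G1 X3.00 Y11.96 E0.3303
G1 X1.00 Y12.50 E0.3717
G1 X-1.00 Y11.96 E0.4130
G1 X-2.46 Y10.50 E0.4542
G1 X-3.00 Y8.50 E0.4955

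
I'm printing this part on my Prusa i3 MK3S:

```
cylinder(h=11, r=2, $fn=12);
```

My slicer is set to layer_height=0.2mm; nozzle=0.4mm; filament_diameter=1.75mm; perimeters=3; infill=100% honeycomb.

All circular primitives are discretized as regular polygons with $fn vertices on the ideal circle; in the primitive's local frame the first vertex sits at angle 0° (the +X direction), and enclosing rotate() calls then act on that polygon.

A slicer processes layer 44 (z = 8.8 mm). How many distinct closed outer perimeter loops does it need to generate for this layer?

1

At z = 8.8 mm: the cylinder: section is a regular 12-gon, circumradius r=2. The result has 1 disconnected region.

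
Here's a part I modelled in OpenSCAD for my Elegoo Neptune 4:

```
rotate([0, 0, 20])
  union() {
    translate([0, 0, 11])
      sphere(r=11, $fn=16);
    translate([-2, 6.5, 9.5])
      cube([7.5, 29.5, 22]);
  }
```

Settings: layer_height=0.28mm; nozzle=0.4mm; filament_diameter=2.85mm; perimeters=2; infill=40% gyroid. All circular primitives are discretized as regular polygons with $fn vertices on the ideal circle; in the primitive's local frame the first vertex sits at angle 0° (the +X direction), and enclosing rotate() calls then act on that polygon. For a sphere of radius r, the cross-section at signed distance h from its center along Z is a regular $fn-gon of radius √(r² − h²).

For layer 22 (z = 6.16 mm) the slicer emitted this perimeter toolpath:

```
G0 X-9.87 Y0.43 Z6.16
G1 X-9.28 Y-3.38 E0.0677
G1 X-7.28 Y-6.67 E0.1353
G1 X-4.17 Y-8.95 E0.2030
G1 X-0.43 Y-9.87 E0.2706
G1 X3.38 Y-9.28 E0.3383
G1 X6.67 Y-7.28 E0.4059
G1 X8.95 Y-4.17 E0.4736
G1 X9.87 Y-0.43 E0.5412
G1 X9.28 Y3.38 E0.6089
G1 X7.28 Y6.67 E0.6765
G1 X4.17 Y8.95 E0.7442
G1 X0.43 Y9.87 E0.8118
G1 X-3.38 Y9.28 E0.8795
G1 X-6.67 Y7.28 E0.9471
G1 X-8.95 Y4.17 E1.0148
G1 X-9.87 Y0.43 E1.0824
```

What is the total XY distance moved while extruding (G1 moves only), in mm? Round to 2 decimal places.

61.65 mm

Sum the Euclidean lengths of each G1 segment: total = 61.65 mm.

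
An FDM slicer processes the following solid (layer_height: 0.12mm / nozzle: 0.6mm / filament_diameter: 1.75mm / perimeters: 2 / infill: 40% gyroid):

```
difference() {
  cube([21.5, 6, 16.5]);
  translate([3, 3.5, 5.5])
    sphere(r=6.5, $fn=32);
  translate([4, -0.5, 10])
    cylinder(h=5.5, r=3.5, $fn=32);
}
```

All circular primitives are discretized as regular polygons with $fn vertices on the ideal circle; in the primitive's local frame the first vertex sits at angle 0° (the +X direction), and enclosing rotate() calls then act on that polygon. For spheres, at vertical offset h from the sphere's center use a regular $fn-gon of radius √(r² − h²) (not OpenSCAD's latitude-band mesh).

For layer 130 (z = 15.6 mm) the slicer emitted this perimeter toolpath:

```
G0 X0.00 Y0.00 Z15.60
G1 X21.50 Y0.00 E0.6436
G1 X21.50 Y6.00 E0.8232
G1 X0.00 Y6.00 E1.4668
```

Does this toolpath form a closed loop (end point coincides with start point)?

Start point (G0): (0.00, 0.00). End point (last G1): the path does not return to the start — open.

no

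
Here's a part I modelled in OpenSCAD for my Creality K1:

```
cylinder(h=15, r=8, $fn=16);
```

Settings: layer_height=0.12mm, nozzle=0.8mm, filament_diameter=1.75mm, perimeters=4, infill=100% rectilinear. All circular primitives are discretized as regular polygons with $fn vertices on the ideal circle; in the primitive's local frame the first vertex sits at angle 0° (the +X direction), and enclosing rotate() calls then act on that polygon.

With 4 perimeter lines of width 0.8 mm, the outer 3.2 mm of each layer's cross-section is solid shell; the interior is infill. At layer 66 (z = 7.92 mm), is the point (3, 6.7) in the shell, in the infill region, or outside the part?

shell

At z = 7.92 mm: the r=8 cylinder contributes a regular 16-gon of circumradius 8. Overall, the cross-section is a single solid region. The nearest boundary edge runs (5.66, 5.66)→(3.06, 7.39); distance from the point to it = 0.61 mm. The point is inside the cross-section, 0.61 mm from the nearest boundary — within the 3.2 mm shell band (4 × 0.8).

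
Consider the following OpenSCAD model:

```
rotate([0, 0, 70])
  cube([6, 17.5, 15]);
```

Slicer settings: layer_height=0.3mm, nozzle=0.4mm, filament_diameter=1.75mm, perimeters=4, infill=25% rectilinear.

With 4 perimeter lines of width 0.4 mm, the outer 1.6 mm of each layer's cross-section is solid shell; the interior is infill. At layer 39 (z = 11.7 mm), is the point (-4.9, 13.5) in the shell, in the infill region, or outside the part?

outside

At z = 11.7 mm: the 6×17.5 cube contributes its full rectangle; (whole slice rotated 70° about Z — lengths, areas and connectivity unchanged). Overall, the cross-section is a single solid region. Undo the 70° rotation: the query point maps to (11.010, 9.222) in the un-rotated model frame. The nearest boundary edge runs (6.00, 0.00)→(6.00, 17.50); distance from the point to it = 5.01 mm. The point is not inside any of the regions above, so it lies outside the cross-section (5.01 mm from the nearest boundary).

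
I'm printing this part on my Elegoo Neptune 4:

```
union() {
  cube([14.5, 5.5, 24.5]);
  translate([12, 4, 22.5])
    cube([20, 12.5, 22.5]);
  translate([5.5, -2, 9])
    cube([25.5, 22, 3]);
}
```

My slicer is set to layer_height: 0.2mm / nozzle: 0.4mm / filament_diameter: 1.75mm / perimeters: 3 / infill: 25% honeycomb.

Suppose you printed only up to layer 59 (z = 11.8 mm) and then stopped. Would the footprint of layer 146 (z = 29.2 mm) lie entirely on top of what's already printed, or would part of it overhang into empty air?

part overhangs

Compare the two slices. At z = 11.8: the cube is present — its section is the full 14.5×5.5 rectangle (area 79.75 mm²); the cube at (12, 4) is absent (z outside [22.5, 45]); the cube at (5.5, -2) is present — its section is the full 25.5×22 rectangle (area 561.00 mm²); Taking the union: the regions partially overlap — summed areas 640.75 mm² minus the doubly-counted overlap 49.50 mm² gives 591.25 mm² — area = 591.25 mm². At z = 29.2: the cube does not reach this height (z outside [0, 24.5]); the cube at (12, 4) is present — its section is the full 20×12.5 rectangle (area 250.00 mm²); the cube at (5.5, -2) does not reach this height (z outside [9, 12]); Taking the union: only the 20×12.5 cube at (12, 4) is present, so the union is just that shape — area = 250.00 mm². Checking containment: at z = 29.2 the cross-section extends beyond the z = 11.8 cross-section by about 12.50 mm².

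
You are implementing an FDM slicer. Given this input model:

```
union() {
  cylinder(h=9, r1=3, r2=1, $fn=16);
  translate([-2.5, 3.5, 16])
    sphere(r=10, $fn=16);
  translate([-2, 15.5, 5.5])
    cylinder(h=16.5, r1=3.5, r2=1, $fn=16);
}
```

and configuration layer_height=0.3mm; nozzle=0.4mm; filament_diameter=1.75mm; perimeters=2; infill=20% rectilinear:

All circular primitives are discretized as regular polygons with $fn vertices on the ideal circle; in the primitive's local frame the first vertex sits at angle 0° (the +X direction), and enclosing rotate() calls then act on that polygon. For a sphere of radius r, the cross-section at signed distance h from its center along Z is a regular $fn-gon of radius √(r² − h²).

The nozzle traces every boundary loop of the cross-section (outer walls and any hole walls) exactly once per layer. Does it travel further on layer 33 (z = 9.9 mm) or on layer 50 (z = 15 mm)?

layer 50 (z = 15 mm)

Layer 33 (z = 9.9): the cone is absent (z outside [0, 9]); the r=10 sphere at (-2.5, 3.5) contributes a regular 16-gon of circumradius √(10²−6.1²) = 7.924 (perimeter = 2·16·7.924·sin(180°/16) = 49.47 mm); the cone at (-2, 15.5) (r1=3.5→r2=1) has section circumradius 2.833 here — a regular 16-gon (perimeter = 2·16·2.833·sin(180°/16) = 17.69 mm); Combining (union): the 2 present regions are separate (no shared area or edge), so areas and boundary lengths simply add and each stays a separate island — boundary = 67.16 mm. So its perimeter = 67.16 mm. Layer 50 (z = 15): the cone is absent (z outside [0, 9]); the sphere at (-2.5, 3.5): section is a regular 16-gon, circumradius = √(r²−h²) = √(10²−1²) = 9.950 (perimeter = 2·16·9.950·sin(180°/16) = 62.12 mm); the cone at (-2, 15.5): at t=0.576 of its height the radius interpolates to r₁+(r₂−r₁)t = 2.061, giving a regular 16-gon of that circumradius (perimeter = 2·16·2.061·sin(180°/16) = 12.86 mm); Merging all regions: the 2 present regions are separate (no shared area or edge), so areas and boundary lengths simply add and each stays a separate island — boundary = 74.98 mm. So its perimeter = 74.98 mm. Layer 50 is larger (74.98 vs 67.16 mm).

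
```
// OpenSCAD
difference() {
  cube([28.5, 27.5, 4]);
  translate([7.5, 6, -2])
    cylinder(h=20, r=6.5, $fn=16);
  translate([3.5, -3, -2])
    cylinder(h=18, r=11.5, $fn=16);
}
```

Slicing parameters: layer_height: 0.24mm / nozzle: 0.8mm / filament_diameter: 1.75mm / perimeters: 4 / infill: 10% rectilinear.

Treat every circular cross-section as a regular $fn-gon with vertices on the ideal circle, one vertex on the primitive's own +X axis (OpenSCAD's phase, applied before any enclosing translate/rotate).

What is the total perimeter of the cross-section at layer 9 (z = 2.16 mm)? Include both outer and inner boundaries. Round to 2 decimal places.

115.90 mm

At z = 2.16 mm: the cube is present — its section is the full 28.5×27.5 rectangle (perimeter 112.00 mm); the r=6.5 cylinder at (7.5, 6) contributes a regular 16-gon of circumradius 6.5 (perimeter = 2·16·6.500·sin(180°/16) = 40.58 mm); the r=11.5 cylinder at (3.5, -3) contributes a regular 16-gon of circumradius 11.5 (perimeter = 2·16·11.500·sin(180°/16) = 71.79 mm); After the difference (first − rest): starting from the 28.5×27.5 cube, the r=6.5 cylinder at (7.5, 6) partially overlaps it — only the 128.09 mm² overlap (of its 129.35 mm²) is removed, clipping the outline; the r=11.5 cylinder at (3.5, -3) partially overlaps it — only the 21.66 mm² overlap (of its 404.88 mm²) is removed, clipping the outline — boundary = 115.90 mm. Overall, the cross-section is a single solid region. Total boundary length (outer) = 115.90 mm.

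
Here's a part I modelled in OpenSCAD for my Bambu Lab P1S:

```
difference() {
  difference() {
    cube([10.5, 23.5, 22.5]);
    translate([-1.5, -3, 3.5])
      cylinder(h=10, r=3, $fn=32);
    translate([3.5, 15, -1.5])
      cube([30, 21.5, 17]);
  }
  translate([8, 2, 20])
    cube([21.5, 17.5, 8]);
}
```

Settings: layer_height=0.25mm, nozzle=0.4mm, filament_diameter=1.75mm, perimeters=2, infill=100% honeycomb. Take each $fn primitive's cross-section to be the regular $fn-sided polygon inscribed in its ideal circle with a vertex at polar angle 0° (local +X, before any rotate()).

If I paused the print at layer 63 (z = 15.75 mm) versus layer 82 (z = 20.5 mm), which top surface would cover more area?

Layer 63 (z = 15.75): the cube is present — its section is the full 10.5×23.5 rectangle (area 246.75 mm²); the cylinder at (-1.5, -3) is not intersected at this z (z outside [3.5, 13.5]); the cube at (3.5, 15) does not reach this height (z outside [-1.5, 15.5]); After the difference (first − rest): none of the subtracted shapes is present at this height, so the 10.5×23.5 cube is unchanged — area = 246.75 mm²; the cube at (8, 2) is absent (z outside [20, 28]); Subtracting the remaining from the first: none of the subtracted shapes is present at this height, so the result so far is unchanged — area = 246.75 mm². So its area = 246.75 mm². Layer 82 (z = 20.5): the 10.5×23.5 cube contributes its full rectangle (area 246.75 mm²); the cylinder at (-1.5, -3) does not reach this height (z outside [3.5, 13.5]); the cube at (3.5, 15) does not reach this height (z outside [-1.5, 15.5]); Taking the first minus the rest: none of the subtracted shapes is present at this height, so the 10.5×23.5 cube is unchanged — area = 246.75 mm²; the cube at (8, 2) is present — its section is the full 21.5×17.5 rectangle (area 376.25 mm²); After the difference (first − rest): starting from that combined region (246.75 mm²), the 21.5×17.5 cube at (8, 2) partially overlaps it — only the 43.75 mm² overlap (of its 376.25 mm²) is removed, clipping the outline — area = 203.00 mm². So its area = 203.00 mm². Layer 63 is larger (246.75 vs 203.00 mm²).

layer 63 (z = 15.75 mm)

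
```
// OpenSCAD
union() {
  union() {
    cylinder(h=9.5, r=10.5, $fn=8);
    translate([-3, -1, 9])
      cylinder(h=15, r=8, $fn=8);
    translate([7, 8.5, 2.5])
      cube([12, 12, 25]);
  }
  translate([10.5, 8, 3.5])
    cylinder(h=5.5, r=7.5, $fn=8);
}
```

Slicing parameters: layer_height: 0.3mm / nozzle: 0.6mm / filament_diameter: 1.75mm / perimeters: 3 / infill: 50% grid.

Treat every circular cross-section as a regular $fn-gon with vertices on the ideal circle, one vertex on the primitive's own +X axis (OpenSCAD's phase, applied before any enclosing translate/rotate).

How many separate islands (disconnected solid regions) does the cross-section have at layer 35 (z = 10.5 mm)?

At z = 10.5 mm: the cylinder does not reach this height (z outside [0, 9.5]); the r=8 cylinder at (-3, -1) contributes a regular 8-gon of circumradius 8; the cube at (7, 8.5) (footprint 12×12) is included at this height; Taking the union: the 2 present regions are separate (no shared area or edge), so areas and boundary lengths simply add and each stays a separate island — 2 connected regions; the cylinder at (10.5, 8) does not reach this height (z outside [3.5, 9]); Taking the union: only that combined region is present, so the union is just that shape — 2 connected regions. Overall, the cross-section has 2 separate islands. Island count = 2.

2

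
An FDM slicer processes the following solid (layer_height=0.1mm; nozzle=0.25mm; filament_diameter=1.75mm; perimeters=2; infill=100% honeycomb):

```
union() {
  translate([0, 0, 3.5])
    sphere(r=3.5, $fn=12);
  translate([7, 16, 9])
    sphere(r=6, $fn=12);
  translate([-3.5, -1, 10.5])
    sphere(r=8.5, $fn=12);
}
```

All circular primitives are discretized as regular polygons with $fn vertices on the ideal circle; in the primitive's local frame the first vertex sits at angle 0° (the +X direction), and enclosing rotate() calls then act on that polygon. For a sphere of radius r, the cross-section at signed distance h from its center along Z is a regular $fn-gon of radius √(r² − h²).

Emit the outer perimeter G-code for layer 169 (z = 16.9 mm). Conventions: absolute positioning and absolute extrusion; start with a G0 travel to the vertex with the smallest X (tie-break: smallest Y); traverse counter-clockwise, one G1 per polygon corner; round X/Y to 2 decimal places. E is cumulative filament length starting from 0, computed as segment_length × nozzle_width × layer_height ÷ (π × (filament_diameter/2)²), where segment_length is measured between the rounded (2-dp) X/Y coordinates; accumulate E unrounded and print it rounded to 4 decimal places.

G0 X-9.09 Y-1.00 Z16.90
G1 X-8.34 Y-3.80 E0.0301
G1 X-6.30 Y-5.84 E0.0601
G1 X-3.50 Y-6.59 E0.0902
G1 X-0.70 Y-5.84 E0.1204
G1 X1.34 Y-3.80 E0.1504
G1 X2.09 Y-1.00 E0.1805
G1 X1.34 Y1.80 E0.2106
G1 X-0.70 Y3.84 E0.2406
G1 X-3.50 Y4.59 E0.2707
G1 X-6.30 Y3.84 E0.3009
G1 X-8.34 Y1.80 E0.3308
G1 X-9.09 Y-1.00 E0.3610

At z = 16.9 mm: the sphere is not intersected at this z (|z−center|=13.400 > r=3.5); the sphere at (7, 16) does not reach this height (|z−center|=7.900 > r=6); the r=8.5 sphere at (-3.5, -1) contributes a regular 12-gon of circumradius √(8.5²−6.4²) = 5.594; Merging all regions: only the r=8.5 sphere at (-3.5, -1) is present, so the union is just that shape — 1 connected region. The outline is a single polygon with 12 vertices. Extrusion per mm of travel: 0.25 × 0.1 / (π × 0.875²) = 0.010394. Accumulating E over each segment gives final E = 0.3610.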